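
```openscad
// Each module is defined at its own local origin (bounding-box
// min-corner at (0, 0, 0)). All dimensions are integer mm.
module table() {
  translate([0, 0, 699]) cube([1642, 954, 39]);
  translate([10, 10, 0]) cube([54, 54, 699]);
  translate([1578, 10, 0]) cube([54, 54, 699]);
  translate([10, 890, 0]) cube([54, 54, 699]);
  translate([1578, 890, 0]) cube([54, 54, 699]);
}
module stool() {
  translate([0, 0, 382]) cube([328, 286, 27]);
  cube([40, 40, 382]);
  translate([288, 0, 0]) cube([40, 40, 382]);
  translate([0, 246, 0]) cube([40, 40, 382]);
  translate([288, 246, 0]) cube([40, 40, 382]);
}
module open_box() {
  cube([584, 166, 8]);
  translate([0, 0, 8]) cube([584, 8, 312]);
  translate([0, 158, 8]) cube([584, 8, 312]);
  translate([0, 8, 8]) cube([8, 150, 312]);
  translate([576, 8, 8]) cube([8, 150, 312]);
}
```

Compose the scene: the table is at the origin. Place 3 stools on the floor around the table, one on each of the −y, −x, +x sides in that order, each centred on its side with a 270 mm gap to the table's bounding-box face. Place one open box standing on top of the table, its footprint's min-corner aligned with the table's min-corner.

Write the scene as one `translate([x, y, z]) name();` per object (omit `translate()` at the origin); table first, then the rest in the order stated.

table();
translate([657, -556, 0]) stool();
translate([-598, 334, 0]) stool();
translate([1912, 334, 0]) stool();
translate([0, 0, 738]) open_box();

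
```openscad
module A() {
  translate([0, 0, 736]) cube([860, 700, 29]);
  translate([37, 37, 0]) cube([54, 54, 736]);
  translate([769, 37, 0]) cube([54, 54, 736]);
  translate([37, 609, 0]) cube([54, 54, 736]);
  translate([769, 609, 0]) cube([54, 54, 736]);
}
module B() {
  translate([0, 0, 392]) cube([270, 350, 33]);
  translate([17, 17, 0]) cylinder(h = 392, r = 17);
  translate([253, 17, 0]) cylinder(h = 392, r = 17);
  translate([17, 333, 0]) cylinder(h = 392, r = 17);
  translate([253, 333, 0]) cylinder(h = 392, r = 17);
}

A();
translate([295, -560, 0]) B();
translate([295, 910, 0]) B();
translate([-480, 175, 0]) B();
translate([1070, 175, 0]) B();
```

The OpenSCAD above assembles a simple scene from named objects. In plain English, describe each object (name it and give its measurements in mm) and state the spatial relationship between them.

A is a table with a 860×700 mm rectangular top, 29 mm thick, top surface at z = 765 mm, supported by four 54×54 mm square legs, each inset 37 mm from the nearest pair of top edges, running from the floor.

B is a simple wooden stool: a rectangular seat 270 mm (x) by 350 mm (y), 33 mm thick, top face at z = 425 mm, on four round legs, each 34 mm in diameter. The legs rest on z = 0, each leg's axis is inset half a diameter from the nearest pair of seat edges (so the leg's bounding box is flush with the corner).

Four stools sit around the table at the −y, +y, −x, +x sides.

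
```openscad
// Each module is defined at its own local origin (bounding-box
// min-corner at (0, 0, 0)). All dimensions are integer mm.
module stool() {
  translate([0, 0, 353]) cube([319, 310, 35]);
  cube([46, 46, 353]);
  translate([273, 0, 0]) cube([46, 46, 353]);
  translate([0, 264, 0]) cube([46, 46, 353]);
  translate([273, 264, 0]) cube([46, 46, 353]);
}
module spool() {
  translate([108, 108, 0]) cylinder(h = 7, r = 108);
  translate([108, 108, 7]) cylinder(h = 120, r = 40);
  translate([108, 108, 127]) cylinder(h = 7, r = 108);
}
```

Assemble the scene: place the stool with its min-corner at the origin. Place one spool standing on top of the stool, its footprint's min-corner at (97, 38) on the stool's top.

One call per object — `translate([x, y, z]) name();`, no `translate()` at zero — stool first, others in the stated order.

stool();
translate([97, 38, 388]) spool();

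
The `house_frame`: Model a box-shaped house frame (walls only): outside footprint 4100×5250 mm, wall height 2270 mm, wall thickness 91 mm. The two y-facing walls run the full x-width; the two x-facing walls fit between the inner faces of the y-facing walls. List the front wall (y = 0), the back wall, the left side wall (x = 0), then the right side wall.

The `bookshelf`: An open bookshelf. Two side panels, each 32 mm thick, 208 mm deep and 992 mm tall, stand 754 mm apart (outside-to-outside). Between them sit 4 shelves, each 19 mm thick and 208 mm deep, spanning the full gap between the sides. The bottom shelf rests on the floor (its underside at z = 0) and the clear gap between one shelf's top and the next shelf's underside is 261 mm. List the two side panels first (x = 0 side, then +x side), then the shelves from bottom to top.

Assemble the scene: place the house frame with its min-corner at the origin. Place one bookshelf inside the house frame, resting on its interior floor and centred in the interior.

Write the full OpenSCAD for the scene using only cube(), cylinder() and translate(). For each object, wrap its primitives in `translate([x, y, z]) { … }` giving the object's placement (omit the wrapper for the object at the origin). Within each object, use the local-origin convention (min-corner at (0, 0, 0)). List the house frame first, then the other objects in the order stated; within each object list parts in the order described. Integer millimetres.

cube([4100, 91, 2270]);
translate([0, 5159, 0]) cube([4100, 91, 2270]);
translate([0, 91, 0]) cube([91, 5068, 2270]);
translate([4009, 91, 0]) cube([91, 5068, 2270]);
translate([1673, 2521, 0]) {
  cube([32, 208, 992]);
  translate([722, 0, 0]) cube([32, 208, 992]);
  translate([32, 0, 0]) cube([690, 208, 19]);
  translate([32, 0, 280]) cube([690, 208, 19]);
  translate([32, 0, 560]) cube([690, 208, 19]);
  translate([32, 0, 840]) cube([690, 208, 19]);
}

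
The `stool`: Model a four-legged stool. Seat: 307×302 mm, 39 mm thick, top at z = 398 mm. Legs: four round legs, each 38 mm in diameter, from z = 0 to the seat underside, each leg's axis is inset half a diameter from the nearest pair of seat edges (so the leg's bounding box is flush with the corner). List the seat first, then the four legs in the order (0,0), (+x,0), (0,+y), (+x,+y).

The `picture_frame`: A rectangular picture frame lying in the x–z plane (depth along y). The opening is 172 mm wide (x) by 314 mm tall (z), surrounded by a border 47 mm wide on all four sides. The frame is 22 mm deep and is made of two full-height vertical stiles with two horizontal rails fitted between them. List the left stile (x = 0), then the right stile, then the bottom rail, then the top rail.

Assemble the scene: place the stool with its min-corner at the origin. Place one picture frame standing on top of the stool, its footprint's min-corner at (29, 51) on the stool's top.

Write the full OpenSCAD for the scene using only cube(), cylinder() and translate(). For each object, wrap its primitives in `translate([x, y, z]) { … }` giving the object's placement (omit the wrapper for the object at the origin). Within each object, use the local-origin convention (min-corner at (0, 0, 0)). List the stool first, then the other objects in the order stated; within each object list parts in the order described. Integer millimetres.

translate([0, 0, 359]) cube([307, 302, 39]);
translate([19, 19, 0]) cylinder(h = 359, r = 19);
translate([288, 19, 0]) cylinder(h = 359, r = 19);
translate([19, 283, 0]) cylinder(h = 359, r = 19);
translate([288, 283, 0]) cylinder(h = 359, r = 19);
translate([29, 51, 398]) {
  cube([47, 22, 408]);
  translate([219, 0, 0]) cube([47, 22, 408]);
  translate([47, 0, 0]) cube([172, 22, 47]);
  translate([47, 0, 361]) cube([172, 22, 47]);
}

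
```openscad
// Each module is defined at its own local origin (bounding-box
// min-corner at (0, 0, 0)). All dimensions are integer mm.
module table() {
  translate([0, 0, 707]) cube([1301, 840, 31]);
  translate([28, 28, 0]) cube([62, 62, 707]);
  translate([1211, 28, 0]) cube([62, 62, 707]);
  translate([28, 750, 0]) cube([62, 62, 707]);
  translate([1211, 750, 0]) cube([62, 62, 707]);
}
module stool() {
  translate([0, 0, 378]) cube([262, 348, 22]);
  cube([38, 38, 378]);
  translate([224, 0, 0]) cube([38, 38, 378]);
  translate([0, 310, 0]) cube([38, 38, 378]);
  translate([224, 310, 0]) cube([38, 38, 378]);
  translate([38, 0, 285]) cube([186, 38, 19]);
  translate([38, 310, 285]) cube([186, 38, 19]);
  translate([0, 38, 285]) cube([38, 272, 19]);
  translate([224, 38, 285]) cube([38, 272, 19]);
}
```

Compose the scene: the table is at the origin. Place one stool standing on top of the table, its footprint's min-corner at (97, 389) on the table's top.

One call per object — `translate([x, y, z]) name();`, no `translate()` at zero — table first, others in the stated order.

table();
translate([97, 389, 738]) stool();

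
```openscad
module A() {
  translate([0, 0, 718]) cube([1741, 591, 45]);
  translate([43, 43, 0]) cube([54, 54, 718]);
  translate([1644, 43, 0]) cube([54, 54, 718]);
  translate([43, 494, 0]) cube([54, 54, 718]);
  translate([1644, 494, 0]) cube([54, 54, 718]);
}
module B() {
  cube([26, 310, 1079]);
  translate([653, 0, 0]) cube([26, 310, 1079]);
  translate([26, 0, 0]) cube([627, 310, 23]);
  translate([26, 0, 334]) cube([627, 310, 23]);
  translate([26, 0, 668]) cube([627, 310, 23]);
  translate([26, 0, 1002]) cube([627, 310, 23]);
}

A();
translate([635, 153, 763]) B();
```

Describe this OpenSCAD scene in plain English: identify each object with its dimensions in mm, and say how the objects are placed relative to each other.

A is a table: top 1741 mm (x) × 591 mm (y), 45 mm thick, upper face at z = 763 mm, on four 54×54 mm square legs, each inset 43 mm from the nearest pair of top edges, running from z = 0 to the bottom of the top.

B is a bookshelf 679 mm wide overall, 310 mm deep and 1079 mm tall. The two sides are 26 mm thick vertical panels. 4 horizontal shelves of 23 mm thickness span between the inner faces of the sides; the lowest shelf sits on the floor and shelves are stacked with a clear vertical gap of 311 mm between each pair.

The bookshelf is on top of the table.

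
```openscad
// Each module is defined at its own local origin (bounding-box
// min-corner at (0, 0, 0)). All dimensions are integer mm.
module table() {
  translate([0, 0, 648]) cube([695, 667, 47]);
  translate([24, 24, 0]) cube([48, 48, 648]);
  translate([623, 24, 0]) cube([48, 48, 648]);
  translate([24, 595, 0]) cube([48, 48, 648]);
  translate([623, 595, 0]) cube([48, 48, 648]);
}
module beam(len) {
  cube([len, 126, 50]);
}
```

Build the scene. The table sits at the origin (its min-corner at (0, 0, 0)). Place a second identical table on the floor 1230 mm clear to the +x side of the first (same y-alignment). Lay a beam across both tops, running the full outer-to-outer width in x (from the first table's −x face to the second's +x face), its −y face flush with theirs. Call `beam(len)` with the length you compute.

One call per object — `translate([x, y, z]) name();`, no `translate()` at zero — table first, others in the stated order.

table();
translate([1925, 0, 0]) table();
translate([0, 0, 695]) beam(2620);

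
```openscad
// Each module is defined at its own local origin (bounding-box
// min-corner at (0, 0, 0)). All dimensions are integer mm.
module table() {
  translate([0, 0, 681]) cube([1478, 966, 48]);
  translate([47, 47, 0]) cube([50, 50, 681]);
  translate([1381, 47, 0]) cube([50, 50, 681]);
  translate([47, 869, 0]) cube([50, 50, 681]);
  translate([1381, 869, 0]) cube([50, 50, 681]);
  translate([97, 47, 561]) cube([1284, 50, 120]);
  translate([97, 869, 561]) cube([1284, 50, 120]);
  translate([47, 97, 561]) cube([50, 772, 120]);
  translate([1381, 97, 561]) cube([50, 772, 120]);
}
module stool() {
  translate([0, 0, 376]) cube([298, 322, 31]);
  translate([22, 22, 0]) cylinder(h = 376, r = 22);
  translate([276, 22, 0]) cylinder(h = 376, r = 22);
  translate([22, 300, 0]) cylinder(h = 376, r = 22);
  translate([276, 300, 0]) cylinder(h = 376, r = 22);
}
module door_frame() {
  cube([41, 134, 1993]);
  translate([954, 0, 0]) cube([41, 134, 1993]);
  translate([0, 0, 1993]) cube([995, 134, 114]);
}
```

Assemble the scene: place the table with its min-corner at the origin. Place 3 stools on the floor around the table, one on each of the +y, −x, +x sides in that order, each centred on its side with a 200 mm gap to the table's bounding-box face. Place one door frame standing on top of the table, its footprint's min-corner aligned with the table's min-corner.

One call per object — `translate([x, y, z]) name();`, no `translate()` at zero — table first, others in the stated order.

table();
translate([590, 1166, 0]) stool();
translate([-498, 322, 0]) stool();
translate([1678, 322, 0]) stool();
translate([0, 0, 729]) door_frame();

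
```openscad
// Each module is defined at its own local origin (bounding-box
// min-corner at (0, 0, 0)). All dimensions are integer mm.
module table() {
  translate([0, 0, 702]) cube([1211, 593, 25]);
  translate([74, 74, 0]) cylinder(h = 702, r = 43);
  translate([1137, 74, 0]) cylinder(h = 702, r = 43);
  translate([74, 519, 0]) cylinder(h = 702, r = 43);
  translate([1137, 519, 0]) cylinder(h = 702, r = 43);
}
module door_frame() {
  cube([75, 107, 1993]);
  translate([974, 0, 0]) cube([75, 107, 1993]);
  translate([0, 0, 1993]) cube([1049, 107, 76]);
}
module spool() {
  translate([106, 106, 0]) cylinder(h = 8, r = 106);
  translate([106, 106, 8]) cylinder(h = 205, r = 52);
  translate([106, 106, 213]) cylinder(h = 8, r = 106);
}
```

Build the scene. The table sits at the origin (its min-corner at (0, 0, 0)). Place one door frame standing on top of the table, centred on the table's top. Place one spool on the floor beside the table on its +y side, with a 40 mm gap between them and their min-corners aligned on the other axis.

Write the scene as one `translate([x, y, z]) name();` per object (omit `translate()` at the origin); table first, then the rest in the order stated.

table();
translate([81, 243, 727]) door_frame();
translate([0, 633, 0]) spool();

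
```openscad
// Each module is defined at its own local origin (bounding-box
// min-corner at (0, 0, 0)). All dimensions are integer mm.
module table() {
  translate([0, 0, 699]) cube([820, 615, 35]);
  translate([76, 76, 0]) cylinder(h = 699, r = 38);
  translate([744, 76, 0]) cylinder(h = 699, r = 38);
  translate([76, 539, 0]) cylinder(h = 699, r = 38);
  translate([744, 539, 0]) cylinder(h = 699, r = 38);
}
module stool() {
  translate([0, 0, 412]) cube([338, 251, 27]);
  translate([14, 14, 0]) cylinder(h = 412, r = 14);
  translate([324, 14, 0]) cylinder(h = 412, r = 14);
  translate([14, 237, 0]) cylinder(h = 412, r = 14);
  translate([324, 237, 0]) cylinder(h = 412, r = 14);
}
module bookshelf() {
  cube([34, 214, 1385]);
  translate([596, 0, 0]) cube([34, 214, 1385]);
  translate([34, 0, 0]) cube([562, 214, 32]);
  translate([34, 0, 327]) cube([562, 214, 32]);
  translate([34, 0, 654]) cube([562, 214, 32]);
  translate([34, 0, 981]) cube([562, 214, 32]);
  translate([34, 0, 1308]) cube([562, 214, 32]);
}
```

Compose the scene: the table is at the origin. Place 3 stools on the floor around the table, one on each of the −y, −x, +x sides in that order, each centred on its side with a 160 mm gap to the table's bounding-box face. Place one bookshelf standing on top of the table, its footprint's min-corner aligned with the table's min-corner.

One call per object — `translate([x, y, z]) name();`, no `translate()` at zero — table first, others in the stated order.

table();
translate([241, -411, 0]) stool();
translate([-498, 182, 0]) stool();
translate([980, 182, 0]) stool();
translate([0, 0, 734]) bookshelf();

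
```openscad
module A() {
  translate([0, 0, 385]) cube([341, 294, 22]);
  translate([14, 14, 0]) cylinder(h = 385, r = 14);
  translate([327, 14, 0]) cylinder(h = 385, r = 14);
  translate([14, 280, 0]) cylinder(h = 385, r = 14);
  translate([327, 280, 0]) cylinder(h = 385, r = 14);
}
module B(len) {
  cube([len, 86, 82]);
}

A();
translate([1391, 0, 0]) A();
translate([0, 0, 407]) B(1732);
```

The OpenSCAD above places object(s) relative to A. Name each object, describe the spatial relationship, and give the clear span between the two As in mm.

Second stool starts at x = 1391; first ends at x = 341; clear span = 1391 − 341 = 1050 mm.

A is a stool. B is a beam. A beam spans the tops of two stools. The clear span between the two stools is 1050 mm.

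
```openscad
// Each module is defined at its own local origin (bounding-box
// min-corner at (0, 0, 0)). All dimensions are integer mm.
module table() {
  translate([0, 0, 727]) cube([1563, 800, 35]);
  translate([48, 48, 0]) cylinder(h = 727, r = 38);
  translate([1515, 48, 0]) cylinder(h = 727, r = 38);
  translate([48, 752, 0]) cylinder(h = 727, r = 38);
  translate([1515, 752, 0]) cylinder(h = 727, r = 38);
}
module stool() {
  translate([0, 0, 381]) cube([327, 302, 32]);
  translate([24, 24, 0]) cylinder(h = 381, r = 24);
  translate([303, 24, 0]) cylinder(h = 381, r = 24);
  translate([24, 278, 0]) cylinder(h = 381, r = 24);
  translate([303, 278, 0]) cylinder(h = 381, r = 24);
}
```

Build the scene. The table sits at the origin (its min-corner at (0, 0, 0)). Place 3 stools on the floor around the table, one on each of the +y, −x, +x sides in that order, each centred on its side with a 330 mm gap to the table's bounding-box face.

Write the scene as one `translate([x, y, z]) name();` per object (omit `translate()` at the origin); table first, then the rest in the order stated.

table();
translate([618, 1130, 0]) stool();
translate([-657, 249, 0]) stool();
translate([1893, 249, 0]) stool();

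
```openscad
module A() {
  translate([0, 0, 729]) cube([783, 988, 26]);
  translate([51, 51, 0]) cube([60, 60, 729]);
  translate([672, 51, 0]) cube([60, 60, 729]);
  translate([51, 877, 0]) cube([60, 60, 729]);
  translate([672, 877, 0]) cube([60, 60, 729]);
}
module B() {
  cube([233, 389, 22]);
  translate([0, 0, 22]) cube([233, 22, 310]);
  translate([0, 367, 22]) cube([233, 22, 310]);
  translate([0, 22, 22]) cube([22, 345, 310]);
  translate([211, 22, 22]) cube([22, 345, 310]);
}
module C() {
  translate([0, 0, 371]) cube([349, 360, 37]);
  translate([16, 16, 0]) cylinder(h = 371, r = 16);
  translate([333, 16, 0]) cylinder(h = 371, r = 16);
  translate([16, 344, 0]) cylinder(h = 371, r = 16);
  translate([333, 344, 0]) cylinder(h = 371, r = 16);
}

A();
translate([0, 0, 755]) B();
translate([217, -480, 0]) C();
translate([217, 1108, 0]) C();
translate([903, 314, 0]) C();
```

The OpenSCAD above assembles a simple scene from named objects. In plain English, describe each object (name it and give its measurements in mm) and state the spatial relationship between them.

A is a rectangular dining table. The top is 783×988×26 mm with its upper surface at z = 755 mm. It stands on four 60×60 mm square legs, each inset 51 mm from the nearest pair of top edges, running from the floor to the underside of the top.

B is an open-topped rectangular box: outside dimensions 233×389×332 mm, with a uniform wall and base thickness of 22 mm. The base is a full 233×389 slab on the floor; four walls sit on top of the base. The front and back walls (the −y and +y sides) span the full width; the two side walls fit between them.

C is a four-legged stool. The seat is 349×360 mm, 37 mm thick, top at z = 408 mm. It stands on four round legs, each 32 mm in diameter, from z = 0 to the seat underside, each leg's axis is inset half a diameter from the nearest pair of seat edges (so the leg's bounding box is flush with the corner).

The open box is on top of the table. Three stools sit around the table at the −y, +y, +x sides.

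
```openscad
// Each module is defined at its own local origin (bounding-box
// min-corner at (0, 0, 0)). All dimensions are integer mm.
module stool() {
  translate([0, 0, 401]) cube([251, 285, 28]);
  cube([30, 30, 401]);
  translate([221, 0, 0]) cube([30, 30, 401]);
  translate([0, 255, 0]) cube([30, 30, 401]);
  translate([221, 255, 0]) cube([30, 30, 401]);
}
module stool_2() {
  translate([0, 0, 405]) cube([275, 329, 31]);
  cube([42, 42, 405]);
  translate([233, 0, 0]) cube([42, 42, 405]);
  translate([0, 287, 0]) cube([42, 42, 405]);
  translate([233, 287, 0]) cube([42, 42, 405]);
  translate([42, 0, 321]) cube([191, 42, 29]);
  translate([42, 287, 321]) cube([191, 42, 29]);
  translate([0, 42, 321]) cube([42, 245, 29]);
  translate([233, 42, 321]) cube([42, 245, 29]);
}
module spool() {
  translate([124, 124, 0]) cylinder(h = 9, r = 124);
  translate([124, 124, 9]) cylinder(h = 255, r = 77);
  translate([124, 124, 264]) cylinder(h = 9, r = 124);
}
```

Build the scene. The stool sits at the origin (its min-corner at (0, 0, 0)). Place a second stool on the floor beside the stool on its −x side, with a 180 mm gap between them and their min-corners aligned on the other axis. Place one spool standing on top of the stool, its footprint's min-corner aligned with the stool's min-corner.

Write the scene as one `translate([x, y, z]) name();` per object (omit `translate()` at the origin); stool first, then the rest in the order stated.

stool();
translate([-455, 0, 0]) stool_2();
translate([0, 0, 429]) spool();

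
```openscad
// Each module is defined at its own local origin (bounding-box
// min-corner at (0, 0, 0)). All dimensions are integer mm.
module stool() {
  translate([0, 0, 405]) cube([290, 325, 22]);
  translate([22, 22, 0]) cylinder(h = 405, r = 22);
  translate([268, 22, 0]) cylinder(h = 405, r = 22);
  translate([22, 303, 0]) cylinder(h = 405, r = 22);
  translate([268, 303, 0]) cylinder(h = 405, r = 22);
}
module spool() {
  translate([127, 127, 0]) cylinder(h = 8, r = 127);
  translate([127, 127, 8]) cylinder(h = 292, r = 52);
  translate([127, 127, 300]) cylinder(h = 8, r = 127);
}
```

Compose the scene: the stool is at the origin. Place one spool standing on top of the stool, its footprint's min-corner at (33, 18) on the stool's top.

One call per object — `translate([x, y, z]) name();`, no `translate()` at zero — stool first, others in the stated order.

stool();
translate([33, 18, 427]) spool();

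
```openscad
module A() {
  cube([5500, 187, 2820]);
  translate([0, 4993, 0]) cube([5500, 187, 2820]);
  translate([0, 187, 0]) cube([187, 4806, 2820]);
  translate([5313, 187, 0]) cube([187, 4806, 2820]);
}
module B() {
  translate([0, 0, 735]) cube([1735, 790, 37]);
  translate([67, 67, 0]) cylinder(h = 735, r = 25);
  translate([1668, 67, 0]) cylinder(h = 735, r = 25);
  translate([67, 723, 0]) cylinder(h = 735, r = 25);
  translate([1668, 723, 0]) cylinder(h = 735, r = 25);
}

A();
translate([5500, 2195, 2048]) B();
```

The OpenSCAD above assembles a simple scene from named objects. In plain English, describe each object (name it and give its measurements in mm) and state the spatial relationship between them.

A is a box-shaped house frame (walls only): outside footprint 5500×5180 mm, wall height 2820 mm, wall thickness 187 mm. The two y-facing walls run the full x-width; the two x-facing walls fit between the inner faces of the y-facing walls.

B is a table: top 1735 mm (x) × 790 mm (y), 37 mm thick, upper face at z = 772 mm, on four round legs of 50 mm diameter, each leg's bounding box inset 42 mm from the nearest pair of top edges, running from z = 0 to the bottom of the top.

The table is beside the house frame with their tops flush at z = 2820.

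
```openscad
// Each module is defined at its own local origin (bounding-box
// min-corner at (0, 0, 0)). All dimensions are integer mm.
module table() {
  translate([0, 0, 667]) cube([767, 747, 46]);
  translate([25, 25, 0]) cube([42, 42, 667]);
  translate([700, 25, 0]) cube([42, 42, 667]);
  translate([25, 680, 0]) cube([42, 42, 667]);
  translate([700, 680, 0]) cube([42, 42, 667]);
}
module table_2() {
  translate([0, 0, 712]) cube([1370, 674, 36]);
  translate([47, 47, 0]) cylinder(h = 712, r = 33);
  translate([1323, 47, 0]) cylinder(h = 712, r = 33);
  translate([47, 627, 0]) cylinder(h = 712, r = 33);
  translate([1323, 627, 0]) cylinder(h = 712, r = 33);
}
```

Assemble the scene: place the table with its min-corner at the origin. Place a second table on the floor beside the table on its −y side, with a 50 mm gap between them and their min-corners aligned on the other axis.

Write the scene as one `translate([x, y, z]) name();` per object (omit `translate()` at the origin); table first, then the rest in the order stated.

table();
translate([0, -724, 0]) table_2();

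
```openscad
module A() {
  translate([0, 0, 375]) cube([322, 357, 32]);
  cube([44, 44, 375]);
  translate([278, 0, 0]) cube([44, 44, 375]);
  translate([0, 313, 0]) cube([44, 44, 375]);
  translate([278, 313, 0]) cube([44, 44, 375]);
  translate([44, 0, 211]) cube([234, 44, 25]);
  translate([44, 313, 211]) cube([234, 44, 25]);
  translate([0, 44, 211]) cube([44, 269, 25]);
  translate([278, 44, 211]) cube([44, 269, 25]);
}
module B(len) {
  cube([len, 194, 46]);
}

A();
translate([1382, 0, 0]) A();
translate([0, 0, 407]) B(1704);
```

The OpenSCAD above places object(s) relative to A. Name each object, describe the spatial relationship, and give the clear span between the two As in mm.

Second stool starts at x = 1382; first ends at x = 322; clear span = 1382 − 322 = 1060 mm.

A is a stool. B is a beam. A beam spans the tops of two stools. The clear span between the two stools is 1060 mm.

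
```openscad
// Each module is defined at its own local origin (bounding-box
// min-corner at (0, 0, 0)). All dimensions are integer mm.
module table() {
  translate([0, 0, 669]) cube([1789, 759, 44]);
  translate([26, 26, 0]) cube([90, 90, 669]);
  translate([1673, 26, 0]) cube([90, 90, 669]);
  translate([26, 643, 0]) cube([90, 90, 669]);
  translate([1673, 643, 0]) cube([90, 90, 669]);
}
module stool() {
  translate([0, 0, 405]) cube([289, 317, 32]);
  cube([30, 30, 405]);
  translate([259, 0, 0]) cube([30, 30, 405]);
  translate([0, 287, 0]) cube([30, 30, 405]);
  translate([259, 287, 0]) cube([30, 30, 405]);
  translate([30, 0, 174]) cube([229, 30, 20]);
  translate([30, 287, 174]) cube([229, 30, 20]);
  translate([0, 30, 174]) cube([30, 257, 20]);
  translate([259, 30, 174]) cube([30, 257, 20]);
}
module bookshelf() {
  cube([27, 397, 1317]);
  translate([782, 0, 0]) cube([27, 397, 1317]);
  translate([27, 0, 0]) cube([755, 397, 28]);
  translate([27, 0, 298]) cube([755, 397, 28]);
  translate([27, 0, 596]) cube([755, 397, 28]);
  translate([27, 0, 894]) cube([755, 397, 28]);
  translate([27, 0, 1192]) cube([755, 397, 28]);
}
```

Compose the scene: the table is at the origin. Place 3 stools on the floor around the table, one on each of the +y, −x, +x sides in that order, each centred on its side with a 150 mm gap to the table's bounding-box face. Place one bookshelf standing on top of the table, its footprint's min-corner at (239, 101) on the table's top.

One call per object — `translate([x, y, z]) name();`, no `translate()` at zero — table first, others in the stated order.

table();
translate([750, 909, 0]) stool();
translate([-439, 221, 0]) stool();
translate([1939, 221, 0]) stool();
translate([239, 101, 713]) bookshelf();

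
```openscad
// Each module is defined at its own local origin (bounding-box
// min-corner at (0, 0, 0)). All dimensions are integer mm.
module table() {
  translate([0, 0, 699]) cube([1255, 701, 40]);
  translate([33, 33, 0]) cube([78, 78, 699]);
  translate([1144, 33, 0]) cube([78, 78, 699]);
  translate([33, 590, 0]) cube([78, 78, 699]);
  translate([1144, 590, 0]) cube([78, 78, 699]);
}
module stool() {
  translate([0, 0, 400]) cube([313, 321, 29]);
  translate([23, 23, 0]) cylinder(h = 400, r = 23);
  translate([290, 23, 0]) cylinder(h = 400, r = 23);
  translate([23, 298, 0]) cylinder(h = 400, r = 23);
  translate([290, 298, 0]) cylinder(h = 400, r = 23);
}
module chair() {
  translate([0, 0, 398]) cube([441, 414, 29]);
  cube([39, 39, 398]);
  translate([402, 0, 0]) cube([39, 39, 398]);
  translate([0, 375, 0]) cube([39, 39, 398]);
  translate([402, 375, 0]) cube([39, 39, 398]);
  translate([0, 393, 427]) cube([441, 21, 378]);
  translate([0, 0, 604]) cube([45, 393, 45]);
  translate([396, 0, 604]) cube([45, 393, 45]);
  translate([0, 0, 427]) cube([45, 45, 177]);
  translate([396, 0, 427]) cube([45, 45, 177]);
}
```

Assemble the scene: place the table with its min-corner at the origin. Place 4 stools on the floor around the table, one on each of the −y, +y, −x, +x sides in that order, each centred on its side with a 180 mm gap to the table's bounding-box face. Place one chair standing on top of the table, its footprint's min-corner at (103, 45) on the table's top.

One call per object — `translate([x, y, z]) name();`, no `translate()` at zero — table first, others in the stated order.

table();
translate([471, -501, 0]) stool();
translate([471, 881, 0]) stool();
translate([-493, 190, 0]) stool();
translate([1435, 190, 0]) stool();
translate([103, 45, 739]) chair();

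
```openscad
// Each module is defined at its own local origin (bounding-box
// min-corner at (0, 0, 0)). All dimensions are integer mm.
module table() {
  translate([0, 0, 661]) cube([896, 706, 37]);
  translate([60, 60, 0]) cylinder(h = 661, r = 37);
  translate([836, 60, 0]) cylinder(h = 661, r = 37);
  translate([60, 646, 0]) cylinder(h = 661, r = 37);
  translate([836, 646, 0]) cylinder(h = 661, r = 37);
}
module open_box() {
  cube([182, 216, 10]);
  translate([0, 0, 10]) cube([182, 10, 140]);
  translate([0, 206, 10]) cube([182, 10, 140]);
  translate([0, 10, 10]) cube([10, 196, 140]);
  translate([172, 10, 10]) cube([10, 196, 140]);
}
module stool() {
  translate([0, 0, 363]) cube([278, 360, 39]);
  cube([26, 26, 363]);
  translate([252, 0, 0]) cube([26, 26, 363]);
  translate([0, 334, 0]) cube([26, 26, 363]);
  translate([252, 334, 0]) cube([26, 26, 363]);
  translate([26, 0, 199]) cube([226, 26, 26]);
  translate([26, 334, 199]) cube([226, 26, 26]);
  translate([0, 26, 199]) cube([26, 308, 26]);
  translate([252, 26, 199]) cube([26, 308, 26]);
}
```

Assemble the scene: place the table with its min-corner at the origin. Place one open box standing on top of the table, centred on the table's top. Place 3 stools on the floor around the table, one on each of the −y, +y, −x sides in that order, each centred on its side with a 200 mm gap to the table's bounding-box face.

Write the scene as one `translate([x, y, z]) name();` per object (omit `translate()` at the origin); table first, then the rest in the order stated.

table();
translate([357, 245, 698]) open_box();
translate([309, -560, 0]) stool();
translate([309, 906, 0]) stool();
translate([-478, 173, 0]) stool();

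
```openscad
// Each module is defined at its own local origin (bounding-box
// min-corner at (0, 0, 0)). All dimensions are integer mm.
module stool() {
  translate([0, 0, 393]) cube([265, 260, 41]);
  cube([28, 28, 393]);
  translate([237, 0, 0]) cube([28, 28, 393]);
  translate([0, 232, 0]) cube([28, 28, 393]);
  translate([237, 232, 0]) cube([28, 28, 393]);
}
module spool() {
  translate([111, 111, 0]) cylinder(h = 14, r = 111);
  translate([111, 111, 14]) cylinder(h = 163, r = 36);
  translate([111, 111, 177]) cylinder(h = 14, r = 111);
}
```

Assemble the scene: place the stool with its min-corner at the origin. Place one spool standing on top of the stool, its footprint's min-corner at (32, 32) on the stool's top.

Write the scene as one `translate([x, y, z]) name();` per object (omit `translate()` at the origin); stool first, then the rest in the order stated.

stool();
translate([32, 32, 434]) spool();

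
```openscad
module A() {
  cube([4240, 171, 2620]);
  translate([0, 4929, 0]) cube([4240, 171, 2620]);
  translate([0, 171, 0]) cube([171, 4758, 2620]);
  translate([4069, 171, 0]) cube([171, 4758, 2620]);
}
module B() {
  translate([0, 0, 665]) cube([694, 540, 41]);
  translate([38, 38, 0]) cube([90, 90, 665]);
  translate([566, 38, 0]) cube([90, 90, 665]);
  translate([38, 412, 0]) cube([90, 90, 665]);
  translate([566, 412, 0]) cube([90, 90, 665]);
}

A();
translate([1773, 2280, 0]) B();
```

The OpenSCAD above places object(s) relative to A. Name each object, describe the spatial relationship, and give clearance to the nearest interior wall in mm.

A is a house frame. B is a table. The table sits inside the house frame, centred. The clearance to the nearest interior wall is 1602 mm.

Clearances: x = 1602, y = 2109; minimum 1602 mm.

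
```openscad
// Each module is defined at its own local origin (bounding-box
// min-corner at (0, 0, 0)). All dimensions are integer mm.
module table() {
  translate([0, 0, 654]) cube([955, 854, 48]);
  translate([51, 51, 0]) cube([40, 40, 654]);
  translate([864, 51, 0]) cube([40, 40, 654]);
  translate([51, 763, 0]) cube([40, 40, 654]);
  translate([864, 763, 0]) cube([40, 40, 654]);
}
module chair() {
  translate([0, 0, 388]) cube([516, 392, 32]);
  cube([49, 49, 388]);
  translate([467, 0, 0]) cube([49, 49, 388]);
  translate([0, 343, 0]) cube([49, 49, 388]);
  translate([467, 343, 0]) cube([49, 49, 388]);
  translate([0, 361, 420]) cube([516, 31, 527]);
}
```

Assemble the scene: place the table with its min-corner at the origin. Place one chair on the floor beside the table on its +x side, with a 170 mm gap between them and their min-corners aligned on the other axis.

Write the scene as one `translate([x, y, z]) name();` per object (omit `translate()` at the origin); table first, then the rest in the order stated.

table();
translate([1125, 0, 0]) chair();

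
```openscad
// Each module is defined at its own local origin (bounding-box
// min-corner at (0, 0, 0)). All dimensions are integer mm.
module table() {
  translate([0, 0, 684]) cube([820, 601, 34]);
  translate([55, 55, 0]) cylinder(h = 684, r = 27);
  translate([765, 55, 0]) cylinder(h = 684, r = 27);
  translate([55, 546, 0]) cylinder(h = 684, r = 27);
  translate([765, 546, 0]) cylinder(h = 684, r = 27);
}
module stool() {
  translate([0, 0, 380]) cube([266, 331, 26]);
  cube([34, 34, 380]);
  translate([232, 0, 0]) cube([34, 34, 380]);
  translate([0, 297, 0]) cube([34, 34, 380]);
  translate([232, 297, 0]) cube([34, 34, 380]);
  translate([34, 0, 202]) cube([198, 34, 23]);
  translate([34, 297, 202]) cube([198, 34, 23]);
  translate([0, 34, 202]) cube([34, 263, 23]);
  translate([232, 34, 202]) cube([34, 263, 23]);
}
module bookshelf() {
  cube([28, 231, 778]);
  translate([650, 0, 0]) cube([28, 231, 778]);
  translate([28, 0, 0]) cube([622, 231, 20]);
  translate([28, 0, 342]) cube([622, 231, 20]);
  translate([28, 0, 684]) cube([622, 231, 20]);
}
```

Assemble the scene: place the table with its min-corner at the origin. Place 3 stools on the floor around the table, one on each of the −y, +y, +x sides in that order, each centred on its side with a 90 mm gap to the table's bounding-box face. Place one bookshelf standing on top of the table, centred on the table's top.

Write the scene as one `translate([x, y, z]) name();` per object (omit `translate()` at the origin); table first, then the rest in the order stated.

table();
translate([277, -421, 0]) stool();
translate([277, 691, 0]) stool();
translate([910, 135, 0]) stool();
translate([71, 185, 718]) bookshelf();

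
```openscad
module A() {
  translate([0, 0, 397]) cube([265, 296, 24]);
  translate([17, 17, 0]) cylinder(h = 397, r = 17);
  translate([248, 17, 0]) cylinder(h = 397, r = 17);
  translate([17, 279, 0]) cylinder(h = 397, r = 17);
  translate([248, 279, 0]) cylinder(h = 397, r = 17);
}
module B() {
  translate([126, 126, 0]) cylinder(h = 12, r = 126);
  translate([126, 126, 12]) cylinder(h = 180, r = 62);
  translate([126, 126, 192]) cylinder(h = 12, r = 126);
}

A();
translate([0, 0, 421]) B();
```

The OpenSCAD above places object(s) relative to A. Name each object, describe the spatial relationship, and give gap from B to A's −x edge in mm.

A is a stool. B is a spool. The spool is on top of the stool. The gap from the spool to the stool's −x edge is 0 mm.

The spool's min-x is at 0; the stool's min-x is 0; gap = 0 mm.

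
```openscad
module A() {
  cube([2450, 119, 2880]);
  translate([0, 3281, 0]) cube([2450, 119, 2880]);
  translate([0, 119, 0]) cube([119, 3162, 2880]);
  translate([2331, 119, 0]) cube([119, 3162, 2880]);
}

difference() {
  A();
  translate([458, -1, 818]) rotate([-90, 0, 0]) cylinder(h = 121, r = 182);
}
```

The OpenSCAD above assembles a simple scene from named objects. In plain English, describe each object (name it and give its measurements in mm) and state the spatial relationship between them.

A is a box-shaped house frame (walls only): outside footprint 2450×3400 mm, wall height 2880 mm, wall thickness 119 mm. The two y-facing walls run the full x-width; the two x-facing walls fit between the inner faces of the y-facing walls.

The house frame has a circular hole of radius 182 mm through its front wall, centred at (x = 458, z = 818).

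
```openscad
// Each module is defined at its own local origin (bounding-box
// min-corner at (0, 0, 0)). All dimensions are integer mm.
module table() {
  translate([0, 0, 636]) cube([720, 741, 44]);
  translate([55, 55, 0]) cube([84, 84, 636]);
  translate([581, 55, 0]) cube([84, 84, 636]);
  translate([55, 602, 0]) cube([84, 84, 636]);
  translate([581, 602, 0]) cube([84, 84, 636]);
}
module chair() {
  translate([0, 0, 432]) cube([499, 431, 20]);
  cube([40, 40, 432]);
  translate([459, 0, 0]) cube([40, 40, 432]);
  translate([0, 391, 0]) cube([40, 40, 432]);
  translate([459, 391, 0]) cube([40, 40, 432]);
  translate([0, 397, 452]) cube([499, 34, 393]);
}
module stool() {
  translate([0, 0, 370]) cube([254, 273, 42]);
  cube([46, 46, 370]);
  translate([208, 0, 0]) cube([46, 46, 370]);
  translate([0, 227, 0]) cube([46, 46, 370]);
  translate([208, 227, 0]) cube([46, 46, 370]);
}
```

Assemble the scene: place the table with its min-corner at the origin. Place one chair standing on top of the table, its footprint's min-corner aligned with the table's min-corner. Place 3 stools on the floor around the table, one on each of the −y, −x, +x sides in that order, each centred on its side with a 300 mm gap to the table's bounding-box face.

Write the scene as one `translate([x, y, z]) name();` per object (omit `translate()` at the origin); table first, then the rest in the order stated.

table();
translate([0, 0, 680]) chair();
translate([233, -573, 0]) stool();
translate([-554, 234, 0]) stool();
translate([1020, 234, 0]) stool();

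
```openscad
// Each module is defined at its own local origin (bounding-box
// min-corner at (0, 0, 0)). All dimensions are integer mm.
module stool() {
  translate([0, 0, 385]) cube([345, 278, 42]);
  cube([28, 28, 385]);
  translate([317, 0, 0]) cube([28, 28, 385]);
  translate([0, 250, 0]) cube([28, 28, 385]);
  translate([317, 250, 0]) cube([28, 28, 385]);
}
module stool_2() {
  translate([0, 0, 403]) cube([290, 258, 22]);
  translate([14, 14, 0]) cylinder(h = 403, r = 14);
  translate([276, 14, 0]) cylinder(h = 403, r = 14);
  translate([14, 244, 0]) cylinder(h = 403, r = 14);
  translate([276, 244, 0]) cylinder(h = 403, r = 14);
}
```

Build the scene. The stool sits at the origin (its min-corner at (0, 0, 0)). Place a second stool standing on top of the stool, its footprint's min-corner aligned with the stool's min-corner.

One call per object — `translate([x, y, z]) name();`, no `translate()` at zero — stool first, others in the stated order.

stool();
translate([0, 0, 427]) stool_2();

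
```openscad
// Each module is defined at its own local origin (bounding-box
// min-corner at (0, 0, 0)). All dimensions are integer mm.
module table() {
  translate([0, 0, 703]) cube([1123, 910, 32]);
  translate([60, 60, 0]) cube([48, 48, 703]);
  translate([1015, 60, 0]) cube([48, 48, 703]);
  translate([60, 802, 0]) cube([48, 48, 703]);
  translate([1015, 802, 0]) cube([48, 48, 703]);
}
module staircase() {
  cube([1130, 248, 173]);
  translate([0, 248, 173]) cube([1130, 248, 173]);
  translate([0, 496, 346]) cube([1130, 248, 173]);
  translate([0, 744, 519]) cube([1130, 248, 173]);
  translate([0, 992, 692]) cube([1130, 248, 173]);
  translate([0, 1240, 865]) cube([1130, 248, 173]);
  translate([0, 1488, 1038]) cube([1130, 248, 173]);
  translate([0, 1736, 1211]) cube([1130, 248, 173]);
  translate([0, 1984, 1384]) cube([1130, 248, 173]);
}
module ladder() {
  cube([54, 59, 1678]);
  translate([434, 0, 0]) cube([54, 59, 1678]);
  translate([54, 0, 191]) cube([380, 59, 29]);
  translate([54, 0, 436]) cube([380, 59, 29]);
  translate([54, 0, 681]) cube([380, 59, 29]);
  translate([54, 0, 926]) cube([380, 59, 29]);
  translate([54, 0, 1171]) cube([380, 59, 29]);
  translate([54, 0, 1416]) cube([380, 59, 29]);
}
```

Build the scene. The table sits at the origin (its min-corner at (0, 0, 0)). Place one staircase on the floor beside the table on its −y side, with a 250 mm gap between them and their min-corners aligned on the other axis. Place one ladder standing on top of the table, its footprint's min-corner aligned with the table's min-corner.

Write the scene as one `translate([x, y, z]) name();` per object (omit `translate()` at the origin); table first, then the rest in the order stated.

table();
translate([0, -2482, 0]) staircase();
translate([0, 0, 735]) ladder();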